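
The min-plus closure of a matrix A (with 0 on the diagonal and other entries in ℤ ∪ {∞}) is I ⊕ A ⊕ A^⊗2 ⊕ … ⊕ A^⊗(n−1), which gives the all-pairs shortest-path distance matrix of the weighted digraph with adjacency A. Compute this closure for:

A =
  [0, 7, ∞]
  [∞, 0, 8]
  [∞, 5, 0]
Closure =
  [0, 7, 15]
  [∞, 0, 8]
  [∞, 5, 0]

This is the Floyd-Warshall all-pairs shortest-path computation. For each intermediate vertex k = 0, 1, …, 2, update dist[i][j] ← min(dist[i][j], dist[i][k] + dist[k][j]). The final matrix gives, for each (i, j), the minimum total weight of any directed path from i to j (possibly empty when i = j).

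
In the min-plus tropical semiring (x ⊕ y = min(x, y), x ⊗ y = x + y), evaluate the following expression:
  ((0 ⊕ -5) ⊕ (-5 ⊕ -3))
((0 ⊕ -5) ⊕ (-5 ⊕ -3)) = -5

Expand innermost to outermost. Recall ⊕ takes the minimum of its arguments and ⊗ takes their sum. Working out the expression ((0 ⊕ -5) ⊕ (-5 ⊕ -3)) gives -5.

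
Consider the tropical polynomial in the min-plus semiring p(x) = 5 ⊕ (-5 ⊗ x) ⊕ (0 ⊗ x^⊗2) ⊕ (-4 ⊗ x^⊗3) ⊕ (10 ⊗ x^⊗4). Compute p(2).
p(2) = -3

A tropical monomial a ⊗ x^⊗i evaluates to a + i · x. Evaluating each term at x = 2:
  Term 0 contributes 5 + 0 · 2 = 5
  Term 1 contributes -5 + 1 · 2 = -3
  Term 2 contributes 0 + 2 · 2 = 4
  Term 3 contributes -4 + 3 · 2 = 2
  Term 4 contributes 10 + 4 · 2 = 18
p(2) = ⊕ of these = min[5, -3, 4, 2, 18] = -3.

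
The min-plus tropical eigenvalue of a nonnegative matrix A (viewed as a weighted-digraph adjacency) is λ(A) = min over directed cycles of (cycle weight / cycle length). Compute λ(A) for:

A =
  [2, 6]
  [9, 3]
λ(A) = 2

Enumerate directed cycles and compute their means (weight / length). Sample:
  cycle 0 → 0: weight = 2, length = 1, mean = 2/1 ≈ 2.000
  cycle 1 → 1: weight = 3, length = 1, mean = 3/1 ≈ 3.000
  cycle 0 → 1 → 0: weight = 15, length = 2, mean = 15/2 ≈ 7.500
  cycle 1 → 0 → 1: weight = 15, length = 2, mean = 15/2 ≈ 7.500
Minimum mean = 2.000, attained e.g. along the cycle 0 → 0 with weight 2 and length 1. So λ(A) = 2/1 = 2.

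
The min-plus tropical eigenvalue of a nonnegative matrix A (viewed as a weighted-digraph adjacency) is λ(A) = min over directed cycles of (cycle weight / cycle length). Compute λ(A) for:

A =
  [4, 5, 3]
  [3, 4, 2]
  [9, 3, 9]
λ(A) = 5/2

Enumerate directed cycles and compute their means (weight / length). Sample:
  cycle 0 → 0: weight = 4, length = 1, mean = 4/1 ≈ 4.000
  cycle 1 → 1: weight = 4, length = 1, mean = 4/1 ≈ 4.000
  cycle 2 → 2: weight = 9, length = 1, mean = 9/1 ≈ 9.000
  cycle 0 → 1 → 0: weight = 8, length = 2, mean = 8/2 ≈ 4.000
  cycle 0 → 2 → 0: weight = 12, length = 2, mean = 12/2 ≈ 6.000
  cycle 1 → 0 → 1: weight = 8, length = 2, mean = 8/2 ≈ 4.000
Minimum mean = 2.500, attained e.g. along the cycle 1 → 2 → 1 with weight 5 and length 2. So λ(A) = 5/2 = 5/2.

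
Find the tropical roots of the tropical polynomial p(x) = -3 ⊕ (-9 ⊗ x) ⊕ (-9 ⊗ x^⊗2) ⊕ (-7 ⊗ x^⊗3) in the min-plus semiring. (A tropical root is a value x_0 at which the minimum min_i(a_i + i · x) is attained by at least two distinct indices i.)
Roots: {-2, 0, 6}

Each tropical root is a break point of the lower envelope of the lines y = a_i + i · x (there are 4 lines, with slopes 0, 1, ..., 3). Only the lines that attain the minimum somewhere contribute to roots; other lines are dominated. Here the surviving (envelope) indices are i = 3, i = 2, i = 1, i = 0.
Intersections between consecutive envelope lines give the roots: for adjacent envelope indices i < j the intersection is x = (a_i − a_j) / (j − i). Reading off the sorted break points: {-2, 0, 6}.
Verification: at each break x_0, at least two indices attain the minimum of min_i(a_i + i · x_0).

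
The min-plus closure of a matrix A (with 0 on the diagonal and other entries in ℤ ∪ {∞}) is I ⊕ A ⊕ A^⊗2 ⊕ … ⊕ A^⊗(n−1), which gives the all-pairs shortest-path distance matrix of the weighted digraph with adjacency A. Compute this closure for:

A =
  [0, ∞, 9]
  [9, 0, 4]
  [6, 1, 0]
Closure =
  [0, 10, 9]
  [9, 0, 4]
  [6, 1, 0]

This is the Floyd-Warshall all-pairs shortest-path computation. For each intermediate vertex k = 0, 1, …, 2, update dist[i][j] ← min(dist[i][j], dist[i][k] + dist[k][j]). The final matrix gives, for each (i, j), the minimum total weight of any directed path from i to j (possibly empty when i = j).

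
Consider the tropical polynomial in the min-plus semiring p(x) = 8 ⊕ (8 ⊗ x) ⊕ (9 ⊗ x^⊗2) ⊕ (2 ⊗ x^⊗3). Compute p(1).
p(1) = 5

A tropical monomial a ⊗ x^⊗i evaluates to a + i · x. Evaluating each term at x = 1:
  Term 0 contributes 8 + 0 · 1 = 8
  Term 1 contributes 8 + 1 · 1 = 9
  Term 2 contributes 9 + 2 · 1 = 11
  Term 3 contributes 2 + 3 · 1 = 5
p(1) = ⊕ of these = min[8, 9, 11, 5] = 5.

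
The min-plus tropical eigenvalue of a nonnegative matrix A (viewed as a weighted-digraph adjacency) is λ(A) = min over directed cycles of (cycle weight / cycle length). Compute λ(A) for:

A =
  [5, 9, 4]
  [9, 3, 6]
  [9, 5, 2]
λ(A) = 2

Enumerate directed cycles and compute their means (weight / length). Sample:
  cycle 0 → 0: weight = 5, length = 1, mean = 5/1 ≈ 5.000
  cycle 1 → 1: weight = 3, length = 1, mean = 3/1 ≈ 3.000
  cycle 2 → 2: weight = 2, length = 1, mean = 2/1 ≈ 2.000
  cycle 0 → 1 → 0: weight = 18, length = 2, mean = 18/2 ≈ 9.000
  cycle 0 → 2 → 0: weight = 13, length = 2, mean = 13/2 ≈ 6.500
  cycle 1 → 0 → 1: weight = 18, length = 2, mean = 18/2 ≈ 9.000
Minimum mean = 2.000, attained e.g. along the cycle 2 → 2 with weight 2 and length 1. So λ(A) = 2/1 = 2.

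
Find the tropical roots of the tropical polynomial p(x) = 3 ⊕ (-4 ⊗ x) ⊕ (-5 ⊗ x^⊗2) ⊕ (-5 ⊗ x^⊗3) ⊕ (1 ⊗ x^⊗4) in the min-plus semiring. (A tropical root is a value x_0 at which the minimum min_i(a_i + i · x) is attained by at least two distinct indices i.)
Roots: {-6, 0, 1, 7}

Each tropical root is a break point of the lower envelope of the lines y = a_i + i · x (there are 5 lines, with slopes 0, 1, ..., 4). Only the lines that attain the minimum somewhere contribute to roots; other lines are dominated. Here the surviving (envelope) indices are i = 4, i = 3, i = 2, i = 1, i = 0.
Intersections between consecutive envelope lines give the roots: for adjacent envelope indices i < j the intersection is x = (a_i − a_j) / (j − i). Reading off the sorted break points: {-6, 0, 1, 7}.
Verification: at each break x_0, at least two indices attain the minimum of min_i(a_i + i · x_0).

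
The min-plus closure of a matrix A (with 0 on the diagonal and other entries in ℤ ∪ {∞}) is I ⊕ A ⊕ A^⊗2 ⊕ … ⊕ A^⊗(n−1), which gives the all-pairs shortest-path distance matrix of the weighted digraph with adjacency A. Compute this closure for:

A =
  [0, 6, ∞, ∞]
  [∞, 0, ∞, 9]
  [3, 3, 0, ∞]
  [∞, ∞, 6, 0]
Closure =
  [0, 6, 21, 15]
  [18, 0, 15, 9]
  [3, 3, 0, 12]
  [9, 9, 6, 0]

This is the Floyd-Warshall all-pairs shortest-path computation. For each intermediate vertex k = 0, 1, …, 3, update dist[i][j] ← min(dist[i][j], dist[i][k] + dist[k][j]). The final matrix gives, for each (i, j), the minimum total weight of any directed path from i to j (possibly empty when i = j).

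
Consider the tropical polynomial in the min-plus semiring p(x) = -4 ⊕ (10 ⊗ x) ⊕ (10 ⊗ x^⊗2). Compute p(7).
p(7) = -4

A tropical monomial a ⊗ x^⊗i evaluates to a + i · x. Evaluating each term at x = 7:
  Term 0 contributes -4 + 0 · 7 = -4
  Term 1 contributes 10 + 1 · 7 = 17
  Term 2 contributes 10 + 2 · 7 = 24
p(7) = ⊕ of these = min[-4, 17, 24] = -4.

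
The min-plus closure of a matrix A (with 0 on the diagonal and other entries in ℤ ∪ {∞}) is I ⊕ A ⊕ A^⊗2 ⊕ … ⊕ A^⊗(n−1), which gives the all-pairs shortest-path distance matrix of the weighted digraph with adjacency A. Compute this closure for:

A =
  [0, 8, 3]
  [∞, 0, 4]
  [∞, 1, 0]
Closure =
  [0, 4, 3]
  [∞, 0, 4]
  [∞, 1, 0]

This is the Floyd-Warshall all-pairs shortest-path computation. For each intermediate vertex k = 0, 1, …, 2, update dist[i][j] ← min(dist[i][j], dist[i][k] + dist[k][j]). The final matrix gives, for each (i, j), the minimum total weight of any directed path from i to j (possibly empty when i = j).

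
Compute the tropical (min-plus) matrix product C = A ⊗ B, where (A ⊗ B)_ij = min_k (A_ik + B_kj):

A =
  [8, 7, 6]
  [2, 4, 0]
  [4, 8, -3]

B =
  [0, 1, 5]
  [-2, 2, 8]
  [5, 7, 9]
A ⊗ B =
  [5, 9, 13]
  [2, 3, 7]
  [2, 4, 6]

Apply the min-plus product entry-by-entry:
  C[0][0] = min over k of (A[0][0] + B[0][0] = 8 + 0 = 8, A[0][1] + B[1][0] = 7 + -2 = 5, A[0][2] + B[2][0] = 6 + 5 = 11) = 5 (attained at k = 1)
  C[0][1] = min over k of (A[0][0] + B[0][1] = 8 + 1 = 9, A[0][1] + B[1][1] = 7 + 2 = 9, A[0][2] + B[2][1] = 6 + 7 = 13) = 9 (attained at k = 0)
  C[0][2] = min over k of (A[0][0] + B[0][2] = 8 + 5 = 13, A[0][1] + B[1][2] = 7 + 8 = 15, A[0][2] + B[2][2] = 6 + 9 = 15) = 13 (attained at k = 0)
  C[1][0] = min over k of (A[1][0] + B[0][0] = 2 + 0 = 2, A[1][1] + B[1][0] = 4 + -2 = 2, A[1][2] + B[2][0] = 0 + 5 = 5) = 2 (attained at k = 0)
  C[1][1] = min over k of (A[1][0] + B[0][1] = 2 + 1 = 3, A[1][1] + B[1][1] = 4 + 2 = 6, A[1][2] + B[2][1] = 0 + 7 = 7) = 3 (attained at k = 0)
  C[1][2] = min over k of (A[1][0] + B[0][2] = 2 + 5 = 7, A[1][1] + B[1][2] = 4 + 8 = 12, A[1][2] + B[2][2] = 0 + 9 = 9) = 7 (attained at k = 0)
  C[2][0] = min over k of (A[2][0] + B[0][0] = 4 + 0 = 4, A[2][1] + B[1][0] = 8 + -2 = 6, A[2][2] + B[2][0] = -3 + 5 = 2) = 2 (attained at k = 2)
  C[2][1] = min over k of (A[2][0] + B[0][1] = 4 + 1 = 5, A[2][1] + B[1][1] = 8 + 2 = 10, A[2][2] + B[2][1] = -3 + 7 = 4) = 4 (attained at k = 2)
  C[2][2] = min over k of (A[2][0] + B[0][2] = 4 + 5 = 9, A[2][1] + B[1][2] = 8 + 8 = 16, A[2][2] + B[2][2] = -3 + 9 = 6) = 6 (attained at k = 2)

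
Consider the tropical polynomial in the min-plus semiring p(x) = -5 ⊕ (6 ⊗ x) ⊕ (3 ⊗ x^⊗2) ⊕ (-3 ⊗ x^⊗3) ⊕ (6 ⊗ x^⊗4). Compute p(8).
p(8) = -5

A tropical monomial a ⊗ x^⊗i evaluates to a + i · x. Evaluating each term at x = 8:
  Term 0 contributes -5 + 0 · 8 = -5
  Term 1 contributes 6 + 1 · 8 = 14
  Term 2 contributes 3 + 2 · 8 = 19
  Term 3 contributes -3 + 3 · 8 = 21
  Term 4 contributes 6 + 4 · 8 = 38
p(8) = ⊕ of these = min[-5, 14, 19, 21, 38] = -5.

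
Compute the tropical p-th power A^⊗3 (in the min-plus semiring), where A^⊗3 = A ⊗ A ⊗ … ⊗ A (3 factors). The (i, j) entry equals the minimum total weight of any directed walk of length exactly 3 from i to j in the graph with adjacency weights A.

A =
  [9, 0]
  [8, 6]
A^⊗3 =
  [14, 8]
  [16, 14]

Each entry (A^⊗3)_ij equals the minimum over all length-3 walks i = v_0 → v_1 → … → v_3 = j of Σ_t A[v_t][v_{t+1}]. For example, for (i, j) = (0, 1) we minimise over 4 possible intermediate vertex sequences; the minimum is 8, attained along the walk 0 → 1 → 0 → 1.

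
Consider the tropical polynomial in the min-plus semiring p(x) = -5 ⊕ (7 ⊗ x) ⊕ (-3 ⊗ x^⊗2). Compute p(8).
p(8) = -5

A tropical monomial a ⊗ x^⊗i evaluates to a + i · x. Evaluating each term at x = 8:
  Term 0 contributes -5 + 0 · 8 = -5
  Term 1 contributes 7 + 1 · 8 = 15
  Term 2 contributes -3 + 2 · 8 = 13
p(8) = ⊕ of these = min[-5, 15, 13] = -5.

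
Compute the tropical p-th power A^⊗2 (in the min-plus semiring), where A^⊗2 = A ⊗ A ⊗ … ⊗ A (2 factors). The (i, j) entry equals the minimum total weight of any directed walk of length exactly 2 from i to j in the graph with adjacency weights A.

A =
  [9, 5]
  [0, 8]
A^⊗2 =
  [5, 13]
  [8, 5]

Each entry (A^⊗2)_ij equals the minimum over all length-2 walks i = v_0 → v_1 → … → v_2 = j of Σ_t A[v_t][v_{t+1}]. For example, for (i, j) = (0, 1) we minimise over 2 possible intermediate vertex sequences; the minimum is 13, attained along the walk 0 → 1 → 1.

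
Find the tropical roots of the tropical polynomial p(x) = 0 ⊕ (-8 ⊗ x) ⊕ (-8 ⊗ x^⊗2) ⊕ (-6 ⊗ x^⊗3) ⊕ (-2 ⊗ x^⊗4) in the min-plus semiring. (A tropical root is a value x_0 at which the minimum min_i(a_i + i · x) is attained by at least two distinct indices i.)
Roots: {-4, -2, 0, 8}

Each tropical root is a break point of the lower envelope of the lines y = a_i + i · x (there are 5 lines, with slopes 0, 1, ..., 4). Only the lines that attain the minimum somewhere contribute to roots; other lines are dominated. Here the surviving (envelope) indices are i = 4, i = 3, i = 2, i = 1, i = 0.
Intersections between consecutive envelope lines give the roots: for adjacent envelope indices i < j the intersection is x = (a_i − a_j) / (j − i). Reading off the sorted break points: {-4, -2, 0, 8}.
Verification: at each break x_0, at least two indices attain the minimum of min_i(a_i + i · x_0).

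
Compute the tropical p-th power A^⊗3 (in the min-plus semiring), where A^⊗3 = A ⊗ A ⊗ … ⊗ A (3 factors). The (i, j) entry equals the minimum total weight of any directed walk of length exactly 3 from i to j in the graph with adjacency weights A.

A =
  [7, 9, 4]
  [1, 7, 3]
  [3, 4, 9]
A^⊗3 =
  [9, 15, 11]
  [8, 9, 10]
  [10, 11, 9]

Each entry (A^⊗3)_ij equals the minimum over all length-3 walks i = v_0 → v_1 → … → v_3 = j of Σ_t A[v_t][v_{t+1}]. For example, for (i, j) = (0, 2) we minimise over 9 possible intermediate vertex sequences; the minimum is 11, attained along the walk 0 → 2 → 0 → 2.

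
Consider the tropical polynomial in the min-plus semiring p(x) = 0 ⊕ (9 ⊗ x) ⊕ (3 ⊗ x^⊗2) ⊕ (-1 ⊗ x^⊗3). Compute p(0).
p(0) = -1

A tropical monomial a ⊗ x^⊗i evaluates to a + i · x. Evaluating each term at x = 0:
  Term 0 contributes 0 + 0 · 0 = 0
  Term 1 contributes 9 + 1 · 0 = 9
  Term 2 contributes 3 + 2 · 0 = 3
  Term 3 contributes -1 + 3 · 0 = -1
p(0) = ⊕ of these = min[0, 9, 3, -1] = -1.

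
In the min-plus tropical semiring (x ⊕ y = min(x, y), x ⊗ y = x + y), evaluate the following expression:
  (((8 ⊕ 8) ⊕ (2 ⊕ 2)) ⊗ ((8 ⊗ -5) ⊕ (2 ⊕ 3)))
(((8 ⊕ 8) ⊕ (2 ⊕ 2)) ⊗ ((8 ⊗ -5) ⊕ (2 ⊕ 3))) = 4

Expand innermost to outermost. Recall ⊕ takes the minimum of its arguments and ⊗ takes their sum. Working out the expression (((8 ⊕ 8) ⊕ (2 ⊕ 2)) ⊗ ((8 ⊗ -5) ⊕ (2 ⊕ 3))) gives 4.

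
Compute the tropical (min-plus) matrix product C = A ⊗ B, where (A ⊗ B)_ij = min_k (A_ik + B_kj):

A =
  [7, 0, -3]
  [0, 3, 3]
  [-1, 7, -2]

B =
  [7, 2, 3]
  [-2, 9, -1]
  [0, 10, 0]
A ⊗ B =
  [-3, 7, -3]
  [1, 2, 2]
  [-2, 1, -2]

Apply the min-plus product entry-by-entry:
  C[0][0] = min over k of (A[0][0] + B[0][0] = 7 + 7 = 14, A[0][1] + B[1][0] = 0 + -2 = -2, A[0][2] + B[2][0] = -3 + 0 = -3) = -3 (attained at k = 2)
  C[0][1] = min over k of (A[0][0] + B[0][1] = 7 + 2 = 9, A[0][1] + B[1][1] = 0 + 9 = 9, A[0][2] + B[2][1] = -3 + 10 = 7) = 7 (attained at k = 2)
  C[0][2] = min over k of (A[0][0] + B[0][2] = 7 + 3 = 10, A[0][1] + B[1][2] = 0 + -1 = -1, A[0][2] + B[2][2] = -3 + 0 = -3) = -3 (attained at k = 2)
  C[1][0] = min over k of (A[1][0] + B[0][0] = 0 + 7 = 7, A[1][1] + B[1][0] = 3 + -2 = 1, A[1][2] + B[2][0] = 3 + 0 = 3) = 1 (attained at k = 1)
  C[1][1] = min over k of (A[1][0] + B[0][1] = 0 + 2 = 2, A[1][1] + B[1][1] = 3 + 9 = 12, A[1][2] + B[2][1] = 3 + 10 = 13) = 2 (attained at k = 0)
  C[1][2] = min over k of (A[1][0] + B[0][2] = 0 + 3 = 3, A[1][1] + B[1][2] = 3 + -1 = 2, A[1][2] + B[2][2] = 3 + 0 = 3) = 2 (attained at k = 1)
  C[2][0] = min over k of (A[2][0] + B[0][0] = -1 + 7 = 6, A[2][1] + B[1][0] = 7 + -2 = 5, A[2][2] + B[2][0] = -2 + 0 = -2) = -2 (attained at k = 2)
  C[2][1] = min over k of (A[2][0] + B[0][1] = -1 + 2 = 1, A[2][1] + B[1][1] = 7 + 9 = 16, A[2][2] + B[2][1] = -2 + 10 = 8) = 1 (attained at k = 0)
  C[2][2] = min over k of (A[2][0] + B[0][2] = -1 + 3 = 2, A[2][1] + B[1][2] = 7 + -1 = 6, A[2][2] + B[2][2] = -2 + 0 = -2) = -2 (attained at k = 2)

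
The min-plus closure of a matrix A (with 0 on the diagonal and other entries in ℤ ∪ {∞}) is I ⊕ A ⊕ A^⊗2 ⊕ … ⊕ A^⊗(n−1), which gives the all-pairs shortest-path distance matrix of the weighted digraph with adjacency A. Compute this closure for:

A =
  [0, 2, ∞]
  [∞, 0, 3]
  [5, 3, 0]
Closure =
  [0, 2, 5]
  [8, 0, 3]
  [5, 3, 0]

This is the Floyd-Warshall all-pairs shortest-path computation. For each intermediate vertex k = 0, 1, …, 2, update dist[i][j] ← min(dist[i][j], dist[i][k] + dist[k][j]). The final matrix gives, for each (i, j), the minimum total weight of any directed path from i to j (possibly empty when i = j).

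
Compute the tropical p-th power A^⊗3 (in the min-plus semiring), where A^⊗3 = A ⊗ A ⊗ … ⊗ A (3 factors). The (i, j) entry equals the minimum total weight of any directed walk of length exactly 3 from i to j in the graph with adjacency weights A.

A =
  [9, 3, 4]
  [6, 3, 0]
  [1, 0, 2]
A^⊗3 =
  [4, 3, 4]
  [3, 2, 0]
  [1, 0, 2]

Each entry (A^⊗3)_ij equals the minimum over all length-3 walks i = v_0 → v_1 → … → v_3 = j of Σ_t A[v_t][v_{t+1}]. For example, for (i, j) = (0, 2) we minimise over 9 possible intermediate vertex sequences; the minimum is 4, attained along the walk 0 → 2 → 1 → 2.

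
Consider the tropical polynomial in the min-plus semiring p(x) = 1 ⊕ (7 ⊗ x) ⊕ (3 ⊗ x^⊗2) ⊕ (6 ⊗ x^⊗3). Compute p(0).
p(0) = 1

A tropical monomial a ⊗ x^⊗i evaluates to a + i · x. Evaluating each term at x = 0:
  Term 0 contributes 1 + 0 · 0 = 1
  Term 1 contributes 7 + 1 · 0 = 7
  Term 2 contributes 3 + 2 · 0 = 3
  Term 3 contributes 6 + 3 · 0 = 6
p(0) = ⊕ of these = min[1, 7, 3, 6] = 1.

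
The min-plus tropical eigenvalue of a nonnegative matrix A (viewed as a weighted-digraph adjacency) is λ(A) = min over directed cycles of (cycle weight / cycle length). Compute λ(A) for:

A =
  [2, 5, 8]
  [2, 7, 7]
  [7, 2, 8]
λ(A) = 2

Enumerate directed cycles and compute their means (weight / length). Sample:
  cycle 0 → 0: weight = 2, length = 1, mean = 2/1 ≈ 2.000
  cycle 1 → 1: weight = 7, length = 1, mean = 7/1 ≈ 7.000
  cycle 2 → 2: weight = 8, length = 1, mean = 8/1 ≈ 8.000
  cycle 0 → 1 → 0: weight = 7, length = 2, mean = 7/2 ≈ 3.500
  cycle 0 → 2 → 0: weight = 15, length = 2, mean = 15/2 ≈ 7.500
  cycle 1 → 0 → 1: weight = 7, length = 2, mean = 7/2 ≈ 3.500
Minimum mean = 2.000, attained e.g. along the cycle 0 → 0 with weight 2 and length 1. So λ(A) = 2/1 = 2.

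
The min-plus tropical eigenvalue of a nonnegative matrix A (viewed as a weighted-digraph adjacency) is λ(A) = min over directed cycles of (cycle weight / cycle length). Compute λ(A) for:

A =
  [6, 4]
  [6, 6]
λ(A) = 5

Enumerate directed cycles and compute their means (weight / length). Sample:
  cycle 0 → 0: weight = 6, length = 1, mean = 6/1 ≈ 6.000
  cycle 1 → 1: weight = 6, length = 1, mean = 6/1 ≈ 6.000
  cycle 0 → 1 → 0: weight = 10, length = 2, mean = 10/2 ≈ 5.000
  cycle 1 → 0 → 1: weight = 10, length = 2, mean = 10/2 ≈ 5.000
Minimum mean = 5.000, attained e.g. along the cycle 0 → 1 → 0 with weight 10 and length 2. So λ(A) = 10/2 = 5.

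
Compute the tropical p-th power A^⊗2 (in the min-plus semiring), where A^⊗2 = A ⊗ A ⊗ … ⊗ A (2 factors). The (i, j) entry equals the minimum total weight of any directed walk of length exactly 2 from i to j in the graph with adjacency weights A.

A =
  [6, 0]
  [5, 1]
A^⊗2 =
  [5, 1]
  [6, 2]

Each entry (A^⊗2)_ij equals the minimum over all length-2 walks i = v_0 → v_1 → … → v_2 = j of Σ_t A[v_t][v_{t+1}]. For example, for (i, j) = (0, 1) we minimise over 2 possible intermediate vertex sequences; the minimum is 1, attained along the walk 0 → 1 → 1.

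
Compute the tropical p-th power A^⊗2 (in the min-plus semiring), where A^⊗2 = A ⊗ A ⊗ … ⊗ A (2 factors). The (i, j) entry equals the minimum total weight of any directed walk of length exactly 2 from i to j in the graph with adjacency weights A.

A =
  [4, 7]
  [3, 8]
A^⊗2 =
  [8, 11]
  [7, 10]

Each entry (A^⊗2)_ij equals the minimum over all length-2 walks i = v_0 → v_1 → … → v_2 = j of Σ_t A[v_t][v_{t+1}]. For example, for (i, j) = (0, 1) we minimise over 2 possible intermediate vertex sequences; the minimum is 11, attained along the walk 0 → 0 → 1.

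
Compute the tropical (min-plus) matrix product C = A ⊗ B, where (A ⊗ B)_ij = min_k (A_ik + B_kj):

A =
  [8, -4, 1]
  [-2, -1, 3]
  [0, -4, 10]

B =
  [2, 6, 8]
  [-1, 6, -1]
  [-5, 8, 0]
A ⊗ B =
  [-5, 2, -5]
  [-2, 4, -2]
  [-5, 2, -5]

Apply the min-plus product entry-by-entry:
  C[0][0] = min over k of (A[0][0] + B[0][0] = 8 + 2 = 10, A[0][1] + B[1][0] = -4 + -1 = -5, A[0][2] + B[2][0] = 1 + -5 = -4) = -5 (attained at k = 1)
  C[0][1] = min over k of (A[0][0] + B[0][1] = 8 + 6 = 14, A[0][1] + B[1][1] = -4 + 6 = 2, A[0][2] + B[2][1] = 1 + 8 = 9) = 2 (attained at k = 1)
  C[0][2] = min over k of (A[0][0] + B[0][2] = 8 + 8 = 16, A[0][1] + B[1][2] = -4 + -1 = -5, A[0][2] + B[2][2] = 1 + 0 = 1) = -5 (attained at k = 1)
  C[1][0] = min over k of (A[1][0] + B[0][0] = -2 + 2 = 0, A[1][1] + B[1][0] = -1 + -1 = -2, A[1][2] + B[2][0] = 3 + -5 = -2) = -2 (attained at k = 1)
  C[1][1] = min over k of (A[1][0] + B[0][1] = -2 + 6 = 4, A[1][1] + B[1][1] = -1 + 6 = 5, A[1][2] + B[2][1] = 3 + 8 = 11) = 4 (attained at k = 0)
  C[1][2] = min over k of (A[1][0] + B[0][2] = -2 + 8 = 6, A[1][1] + B[1][2] = -1 + -1 = -2, A[1][2] + B[2][2] = 3 + 0 = 3) = -2 (attained at k = 1)
  C[2][0] = min over k of (A[2][0] + B[0][0] = 0 + 2 = 2, A[2][1] + B[1][0] = -4 + -1 = -5, A[2][2] + B[2][0] = 10 + -5 = 5) = -5 (attained at k = 1)
  C[2][1] = min over k of (A[2][0] + B[0][1] = 0 + 6 = 6, A[2][1] + B[1][1] = -4 + 6 = 2, A[2][2] + B[2][1] = 10 + 8 = 18) = 2 (attained at k = 1)
  C[2][2] = min over k of (A[2][0] + B[0][2] = 0 + 8 = 8, A[2][1] + B[1][2] = -4 + -1 = -5, A[2][2] + B[2][2] = 10 + 0 = 10) = -5 (attained at k = 1)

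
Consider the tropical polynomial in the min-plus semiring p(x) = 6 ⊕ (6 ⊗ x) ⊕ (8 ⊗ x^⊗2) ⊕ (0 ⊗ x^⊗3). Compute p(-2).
p(-2) = -6

A tropical monomial a ⊗ x^⊗i evaluates to a + i · x. Evaluating each term at x = -2:
  Term 0 contributes 6 + 0 · -2 = 6
  Term 1 contributes 6 + 1 · -2 = 4
  Term 2 contributes 8 + 2 · -2 = 4
  Term 3 contributes 0 + 3 · -2 = -6
p(-2) = ⊕ of these = min[6, 4, 4, -6] = -6.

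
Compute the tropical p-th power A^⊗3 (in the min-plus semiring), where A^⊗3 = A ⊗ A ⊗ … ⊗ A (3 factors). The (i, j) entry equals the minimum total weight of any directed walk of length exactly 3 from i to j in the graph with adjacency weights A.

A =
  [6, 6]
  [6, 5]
A^⊗3 =
  [17, 16]
  [16, 15]

Each entry (A^⊗3)_ij equals the minimum over all length-3 walks i = v_0 → v_1 → … → v_3 = j of Σ_t A[v_t][v_{t+1}]. For example, for (i, j) = (0, 1) we minimise over 4 possible intermediate vertex sequences; the minimum is 16, attained along the walk 0 → 1 → 1 → 1.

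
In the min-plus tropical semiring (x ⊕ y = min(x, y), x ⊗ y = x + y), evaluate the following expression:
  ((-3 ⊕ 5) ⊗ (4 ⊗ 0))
((-3 ⊕ 5) ⊗ (4 ⊗ 0)) = 1

Expand innermost to outermost. Recall ⊕ takes the minimum of its arguments and ⊗ takes their sum. Working out the expression ((-3 ⊕ 5) ⊗ (4 ⊗ 0)) gives 1.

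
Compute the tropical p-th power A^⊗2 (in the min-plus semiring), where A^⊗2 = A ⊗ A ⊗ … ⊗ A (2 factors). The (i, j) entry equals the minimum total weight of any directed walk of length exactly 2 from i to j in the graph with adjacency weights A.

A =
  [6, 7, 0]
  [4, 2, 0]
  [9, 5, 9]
A^⊗2 =
  [9, 5, 6]
  [6, 4, 2]
  [9, 7, 5]

Each entry (A^⊗2)_ij equals the minimum over all length-2 walks i = v_0 → v_1 → … → v_2 = j of Σ_t A[v_t][v_{t+1}]. For example, for (i, j) = (0, 2) we minimise over 3 possible intermediate vertex sequences; the minimum is 6, attained along the walk 0 → 0 → 2.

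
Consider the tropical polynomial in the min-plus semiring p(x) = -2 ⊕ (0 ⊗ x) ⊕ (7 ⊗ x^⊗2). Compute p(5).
p(5) = -2

A tropical monomial a ⊗ x^⊗i evaluates to a + i · x. Evaluating each term at x = 5:
  Term 0 contributes -2 + 0 · 5 = -2
  Term 1 contributes 0 + 1 · 5 = 5
  Term 2 contributes 7 + 2 · 5 = 17
p(5) = ⊕ of these = min[-2, 5, 17] = -2.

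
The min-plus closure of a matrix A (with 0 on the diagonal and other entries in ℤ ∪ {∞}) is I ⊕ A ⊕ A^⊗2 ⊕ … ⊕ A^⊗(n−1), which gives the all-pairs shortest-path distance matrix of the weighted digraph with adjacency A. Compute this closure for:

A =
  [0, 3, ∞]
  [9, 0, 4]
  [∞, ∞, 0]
Closure =
  [0, 3, 7]
  [9, 0, 4]
  [∞, ∞, 0]

This is the Floyd-Warshall all-pairs shortest-path computation. For each intermediate vertex k = 0, 1, …, 2, update dist[i][j] ← min(dist[i][j], dist[i][k] + dist[k][j]). The final matrix gives, for each (i, j), the minimum total weight of any directed path from i to j (possibly empty when i = j).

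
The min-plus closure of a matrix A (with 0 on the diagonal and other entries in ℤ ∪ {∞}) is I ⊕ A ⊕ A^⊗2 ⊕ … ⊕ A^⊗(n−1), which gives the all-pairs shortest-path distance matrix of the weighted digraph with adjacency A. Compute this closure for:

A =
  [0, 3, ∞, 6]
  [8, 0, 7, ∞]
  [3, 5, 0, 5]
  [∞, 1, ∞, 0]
Closure =
  [0, 3, 10, 6]
  [8, 0, 7, 12]
  [3, 5, 0, 5]
  [9, 1, 8, 0]

This is the Floyd-Warshall all-pairs shortest-path computation. For each intermediate vertex k = 0, 1, …, 3, update dist[i][j] ← min(dist[i][j], dist[i][k] + dist[k][j]). The final matrix gives, for each (i, j), the minimum total weight of any directed path from i to j (possibly empty when i = j).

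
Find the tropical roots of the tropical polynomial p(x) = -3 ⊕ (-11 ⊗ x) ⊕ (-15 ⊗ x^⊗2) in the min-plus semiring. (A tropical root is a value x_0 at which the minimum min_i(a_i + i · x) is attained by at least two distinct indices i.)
Roots: {4, 8}

Each tropical root is a break point of the lower envelope of the lines y = a_i + i · x (there are 3 lines, with slopes 0, 1, ..., 2). Only the lines that attain the minimum somewhere contribute to roots; other lines are dominated. Here the surviving (envelope) indices are i = 2, i = 1, i = 0.
Intersections between consecutive envelope lines give the roots: for adjacent envelope indices i < j the intersection is x = (a_i − a_j) / (j − i). Reading off the sorted break points: {4, 8}.
Verification: at each break x_0, at least two indices attain the minimum of min_i(a_i + i · x_0).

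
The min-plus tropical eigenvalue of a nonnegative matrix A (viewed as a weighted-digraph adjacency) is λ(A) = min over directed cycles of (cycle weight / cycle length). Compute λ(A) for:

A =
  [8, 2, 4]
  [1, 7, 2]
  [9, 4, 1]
λ(A) = 1

Enumerate directed cycles and compute their means (weight / length). Sample:
  cycle 0 → 0: weight = 8, length = 1, mean = 8/1 ≈ 8.000
  cycle 1 → 1: weight = 7, length = 1, mean = 7/1 ≈ 7.000
  cycle 2 → 2: weight = 1, length = 1, mean = 1/1 ≈ 1.000
  cycle 0 → 1 → 0: weight = 3, length = 2, mean = 3/2 ≈ 1.500
  cycle 0 → 2 → 0: weight = 13, length = 2, mean = 13/2 ≈ 6.500
  cycle 1 → 0 → 1: weight = 3, length = 2, mean = 3/2 ≈ 1.500
Minimum mean = 1.000, attained e.g. along the cycle 2 → 2 with weight 1 and length 1. So λ(A) = 1/1 = 1.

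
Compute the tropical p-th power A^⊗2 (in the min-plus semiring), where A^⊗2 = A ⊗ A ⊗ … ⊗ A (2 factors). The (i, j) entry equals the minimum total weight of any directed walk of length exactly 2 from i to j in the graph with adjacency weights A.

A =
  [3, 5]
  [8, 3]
A^⊗2 =
  [6, 8]
  [11, 6]

Each entry (A^⊗2)_ij equals the minimum over all length-2 walks i = v_0 → v_1 → … → v_2 = j of Σ_t A[v_t][v_{t+1}]. For example, for (i, j) = (0, 1) we minimise over 2 possible intermediate vertex sequences; the minimum is 8, attained along the walk 0 → 0 → 1.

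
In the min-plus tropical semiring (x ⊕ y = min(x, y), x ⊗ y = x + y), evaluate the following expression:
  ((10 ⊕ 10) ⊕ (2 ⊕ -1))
((10 ⊕ 10) ⊕ (2 ⊕ -1)) = -1

Expand innermost to outermost. Recall ⊕ takes the minimum of its arguments and ⊗ takes their sum. Working out the expression ((10 ⊕ 10) ⊕ (2 ⊕ -1)) gives -1.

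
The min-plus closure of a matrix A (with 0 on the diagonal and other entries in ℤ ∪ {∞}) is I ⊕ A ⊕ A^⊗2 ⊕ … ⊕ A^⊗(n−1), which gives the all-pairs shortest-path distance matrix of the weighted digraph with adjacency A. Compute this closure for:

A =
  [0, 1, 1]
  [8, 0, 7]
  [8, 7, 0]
Closure =
  [0, 1, 1]
  [8, 0, 7]
  [8, 7, 0]

This is the Floyd-Warshall all-pairs shortest-path computation. For each intermediate vertex k = 0, 1, …, 2, update dist[i][j] ← min(dist[i][j], dist[i][k] + dist[k][j]). The final matrix gives, for each (i, j), the minimum total weight of any directed path from i to j (possibly empty when i = j).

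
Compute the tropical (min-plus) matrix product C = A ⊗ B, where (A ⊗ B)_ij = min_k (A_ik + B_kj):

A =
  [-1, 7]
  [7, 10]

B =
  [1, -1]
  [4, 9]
A ⊗ B =
  [0, -2]
  [8, 6]

Apply the min-plus product entry-by-entry:
  C[0][0] = min over k of (A[0][0] + B[0][0] = -1 + 1 = 0, A[0][1] + B[1][0] = 7 + 4 = 11) = 0 (attained at k = 0)
  C[0][1] = min over k of (A[0][0] + B[0][1] = -1 + -1 = -2, A[0][1] + B[1][1] = 7 + 9 = 16) = -2 (attained at k = 0)
  C[1][0] = min over k of (A[1][0] + B[0][0] = 7 + 1 = 8, A[1][1] + B[1][0] = 10 + 4 = 14) = 8 (attained at k = 0)
  C[1][1] = min over k of (A[1][0] + B[0][1] = 7 + -1 = 6, A[1][1] + B[1][1] = 10 + 9 = 19) = 6 (attained at k = 0)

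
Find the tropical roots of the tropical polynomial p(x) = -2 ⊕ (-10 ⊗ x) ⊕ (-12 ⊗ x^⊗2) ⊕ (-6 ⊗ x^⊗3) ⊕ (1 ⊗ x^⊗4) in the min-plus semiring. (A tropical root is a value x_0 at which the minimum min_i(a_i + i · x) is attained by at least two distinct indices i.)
Roots: {-7, -6, 2, 8}

Each tropical root is a break point of the lower envelope of the lines y = a_i + i · x (there are 5 lines, with slopes 0, 1, ..., 4). Only the lines that attain the minimum somewhere contribute to roots; other lines are dominated. Here the surviving (envelope) indices are i = 4, i = 3, i = 2, i = 1, i = 0.
Intersections between consecutive envelope lines give the roots: for adjacent envelope indices i < j the intersection is x = (a_i − a_j) / (j − i). Reading off the sorted break points: {-7, -6, 2, 8}.
Verification: at each break x_0, at least two indices attain the minimum of min_i(a_i + i · x_0).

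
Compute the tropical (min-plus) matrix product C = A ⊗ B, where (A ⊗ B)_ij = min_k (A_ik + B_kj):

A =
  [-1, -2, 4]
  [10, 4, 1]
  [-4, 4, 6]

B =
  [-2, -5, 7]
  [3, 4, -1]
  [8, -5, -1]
A ⊗ B =
  [-3, -6, -3]
  [7, -4, 0]
  [-6, -9, 3]

Apply the min-plus product entry-by-entry:
  C[0][0] = min over k of (A[0][0] + B[0][0] = -1 + -2 = -3, A[0][1] + B[1][0] = -2 + 3 = 1, A[0][2] + B[2][0] = 4 + 8 = 12) = -3 (attained at k = 0)
  C[0][1] = min over k of (A[0][0] + B[0][1] = -1 + -5 = -6, A[0][1] + B[1][1] = -2 + 4 = 2, A[0][2] + B[2][1] = 4 + -5 = -1) = -6 (attained at k = 0)
  C[0][2] = min over k of (A[0][0] + B[0][2] = -1 + 7 = 6, A[0][1] + B[1][2] = -2 + -1 = -3, A[0][2] + B[2][2] = 4 + -1 = 3) = -3 (attained at k = 1)
  C[1][0] = min over k of (A[1][0] + B[0][0] = 10 + -2 = 8, A[1][1] + B[1][0] = 4 + 3 = 7, A[1][2] + B[2][0] = 1 + 8 = 9) = 7 (attained at k = 1)
  C[1][1] = min over k of (A[1][0] + B[0][1] = 10 + -5 = 5, A[1][1] + B[1][1] = 4 + 4 = 8, A[1][2] + B[2][1] = 1 + -5 = -4) = -4 (attained at k = 2)
  C[1][2] = min over k of (A[1][0] + B[0][2] = 10 + 7 = 17, A[1][1] + B[1][2] = 4 + -1 = 3, A[1][2] + B[2][2] = 1 + -1 = 0) = 0 (attained at k = 2)
  C[2][0] = min over k of (A[2][0] + B[0][0] = -4 + -2 = -6, A[2][1] + B[1][0] = 4 + 3 = 7, A[2][2] + B[2][0] = 6 + 8 = 14) = -6 (attained at k = 0)
  C[2][1] = min over k of (A[2][0] + B[0][1] = -4 + -5 = -9, A[2][1] + B[1][1] = 4 + 4 = 8, A[2][2] + B[2][1] = 6 + -5 = 1) = -9 (attained at k = 0)
  C[2][2] = min over k of (A[2][0] + B[0][2] = -4 + 7 = 3, A[2][1] + B[1][2] = 4 + -1 = 3, A[2][2] + B[2][2] = 6 + -1 = 5) = 3 (attained at k = 0)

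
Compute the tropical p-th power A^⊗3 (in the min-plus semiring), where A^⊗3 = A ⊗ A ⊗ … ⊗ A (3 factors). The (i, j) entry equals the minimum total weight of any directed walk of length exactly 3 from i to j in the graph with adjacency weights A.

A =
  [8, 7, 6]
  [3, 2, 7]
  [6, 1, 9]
A^⊗3 =
  [10, 9, 14]
  [7, 6, 11]
  [6, 5, 10]

Each entry (A^⊗3)_ij equals the minimum over all length-3 walks i = v_0 → v_1 → … → v_3 = j of Σ_t A[v_t][v_{t+1}]. For example, for (i, j) = (0, 2) we minimise over 9 possible intermediate vertex sequences; the minimum is 14, attained along the walk 0 → 2 → 1 → 2.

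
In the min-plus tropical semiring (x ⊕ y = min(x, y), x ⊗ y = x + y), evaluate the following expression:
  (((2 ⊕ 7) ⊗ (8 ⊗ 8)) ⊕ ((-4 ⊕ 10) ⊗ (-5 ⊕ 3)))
(((2 ⊕ 7) ⊗ (8 ⊗ 8)) ⊕ ((-4 ⊕ 10) ⊗ (-5 ⊕ 3))) = -9

Expand innermost to outermost. Recall ⊕ takes the minimum of its arguments and ⊗ takes their sum. Working out the expression (((2 ⊕ 7) ⊗ (8 ⊗ 8)) ⊕ ((-4 ⊕ 10) ⊗ (-5 ⊕ 3))) gives -9.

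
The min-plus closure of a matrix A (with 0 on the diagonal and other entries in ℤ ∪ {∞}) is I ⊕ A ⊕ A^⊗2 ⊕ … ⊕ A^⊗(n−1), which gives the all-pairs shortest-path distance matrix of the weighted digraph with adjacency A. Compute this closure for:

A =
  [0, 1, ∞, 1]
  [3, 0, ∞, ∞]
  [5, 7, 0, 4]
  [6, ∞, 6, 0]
Closure =
  [0, 1, 7, 1]
  [3, 0, 10, 4]
  [5, 6, 0, 4]
  [6, 7, 6, 0]

This is the Floyd-Warshall all-pairs shortest-path computation. For each intermediate vertex k = 0, 1, …, 3, update dist[i][j] ← min(dist[i][j], dist[i][k] + dist[k][j]). The final matrix gives, for each (i, j), the minimum total weight of any directed path from i to j (possibly empty when i = j).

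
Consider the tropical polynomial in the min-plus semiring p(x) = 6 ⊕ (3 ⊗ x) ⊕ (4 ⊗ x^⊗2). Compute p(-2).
p(-2) = 0

A tropical monomial a ⊗ x^⊗i evaluates to a + i · x. Evaluating each term at x = -2:
  Term 0 contributes 6 + 0 · -2 = 6
  Term 1 contributes 3 + 1 · -2 = 1
  Term 2 contributes 4 + 2 · -2 = 0
p(-2) = ⊕ of these = min[6, 1, 0] = 0.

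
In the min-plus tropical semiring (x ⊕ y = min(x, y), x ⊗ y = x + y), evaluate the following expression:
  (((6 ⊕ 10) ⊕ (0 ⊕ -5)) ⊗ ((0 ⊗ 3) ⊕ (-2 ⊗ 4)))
(((6 ⊕ 10) ⊕ (0 ⊕ -5)) ⊗ ((0 ⊗ 3) ⊕ (-2 ⊗ 4))) = -3

Expand innermost to outermost. Recall ⊕ takes the minimum of its arguments and ⊗ takes their sum. Working out the expression (((6 ⊕ 10) ⊕ (0 ⊕ -5)) ⊗ ((0 ⊗ 3) ⊕ (-2 ⊗ 4))) gives -3.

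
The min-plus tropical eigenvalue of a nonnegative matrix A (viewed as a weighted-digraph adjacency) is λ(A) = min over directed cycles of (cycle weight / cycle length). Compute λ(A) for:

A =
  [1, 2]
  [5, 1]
λ(A) = 1

Enumerate directed cycles and compute their means (weight / length). Sample:
  cycle 0 → 0: weight = 1, length = 1, mean = 1/1 ≈ 1.000
  cycle 1 → 1: weight = 1, length = 1, mean = 1/1 ≈ 1.000
  cycle 0 → 1 → 0: weight = 7, length = 2, mean = 7/2 ≈ 3.500
  cycle 1 → 0 → 1: weight = 7, length = 2, mean = 7/2 ≈ 3.500
Minimum mean = 1.000, attained e.g. along the cycle 0 → 0 with weight 1 and length 1. So λ(A) = 1/1 = 1.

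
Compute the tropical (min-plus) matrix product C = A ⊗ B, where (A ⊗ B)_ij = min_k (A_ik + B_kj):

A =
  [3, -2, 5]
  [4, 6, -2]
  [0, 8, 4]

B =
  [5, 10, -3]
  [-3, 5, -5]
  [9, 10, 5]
A ⊗ B =
  [-5, 3, -7]
  [3, 8, 1]
  [5, 10, -3]

Apply the min-plus product entry-by-entry:
  C[0][0] = min over k of (A[0][0] + B[0][0] = 3 + 5 = 8, A[0][1] + B[1][0] = -2 + -3 = -5, A[0][2] + B[2][0] = 5 + 9 = 14) = -5 (attained at k = 1)
  C[0][1] = min over k of (A[0][0] + B[0][1] = 3 + 10 = 13, A[0][1] + B[1][1] = -2 + 5 = 3, A[0][2] + B[2][1] = 5 + 10 = 15) = 3 (attained at k = 1)
  C[0][2] = min over k of (A[0][0] + B[0][2] = 3 + -3 = 0, A[0][1] + B[1][2] = -2 + -5 = -7, A[0][2] + B[2][2] = 5 + 5 = 10) = -7 (attained at k = 1)
  C[1][0] = min over k of (A[1][0] + B[0][0] = 4 + 5 = 9, A[1][1] + B[1][0] = 6 + -3 = 3, A[1][2] + B[2][0] = -2 + 9 = 7) = 3 (attained at k = 1)
  C[1][1] = min over k of (A[1][0] + B[0][1] = 4 + 10 = 14, A[1][1] + B[1][1] = 6 + 5 = 11, A[1][2] + B[2][1] = -2 + 10 = 8) = 8 (attained at k = 2)
  C[1][2] = min over k of (A[1][0] + B[0][2] = 4 + -3 = 1, A[1][1] + B[1][2] = 6 + -5 = 1, A[1][2] + B[2][2] = -2 + 5 = 3) = 1 (attained at k = 0)
  C[2][0] = min over k of (A[2][0] + B[0][0] = 0 + 5 = 5, A[2][1] + B[1][0] = 8 + -3 = 5, A[2][2] + B[2][0] = 4 + 9 = 13) = 5 (attained at k = 0)
  C[2][1] = min over k of (A[2][0] + B[0][1] = 0 + 10 = 10, A[2][1] + B[1][1] = 8 + 5 = 13, A[2][2] + B[2][1] = 4 + 10 = 14) = 10 (attained at k = 0)
  C[2][2] = min over k of (A[2][0] + B[0][2] = 0 + -3 = -3, A[2][1] + B[1][2] = 8 + -5 = 3, A[2][2] + B[2][2] = 4 + 5 = 9) = -3 (attained at k = 0)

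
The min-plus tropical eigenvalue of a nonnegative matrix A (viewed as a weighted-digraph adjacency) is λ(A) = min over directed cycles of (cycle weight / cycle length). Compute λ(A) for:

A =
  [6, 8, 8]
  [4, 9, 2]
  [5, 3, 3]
λ(A) = 5/2

Enumerate directed cycles and compute their means (weight / length). Sample:
  cycle 0 → 0: weight = 6, length = 1, mean = 6/1 ≈ 6.000
  cycle 1 → 1: weight = 9, length = 1, mean = 9/1 ≈ 9.000
  cycle 2 → 2: weight = 3, length = 1, mean = 3/1 ≈ 3.000
  cycle 0 → 1 → 0: weight = 12, length = 2, mean = 12/2 ≈ 6.000
  cycle 0 → 2 → 0: weight = 13, length = 2, mean = 13/2 ≈ 6.500
  cycle 1 → 0 → 1: weight = 12, length = 2, mean = 12/2 ≈ 6.000
Minimum mean = 2.500, attained e.g. along the cycle 1 → 2 → 1 with weight 5 and length 2. So λ(A) = 5/2 = 5/2.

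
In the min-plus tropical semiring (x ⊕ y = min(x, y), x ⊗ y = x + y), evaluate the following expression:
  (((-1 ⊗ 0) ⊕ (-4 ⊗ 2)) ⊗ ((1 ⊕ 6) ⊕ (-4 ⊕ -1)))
(((-1 ⊗ 0) ⊕ (-4 ⊗ 2)) ⊗ ((1 ⊕ 6) ⊕ (-4 ⊕ -1))) = -6

Expand innermost to outermost. Recall ⊕ takes the minimum of its arguments and ⊗ takes their sum. Working out the expression (((-1 ⊗ 0) ⊕ (-4 ⊗ 2)) ⊗ ((1 ⊕ 6) ⊕ (-4 ⊕ -1))) gives -6.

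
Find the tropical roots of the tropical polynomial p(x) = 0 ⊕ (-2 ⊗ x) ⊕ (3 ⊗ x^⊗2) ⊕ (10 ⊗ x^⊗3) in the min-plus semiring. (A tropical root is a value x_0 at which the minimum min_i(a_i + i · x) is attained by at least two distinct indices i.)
Roots: {-7, -5, 2}

Each tropical root is a break point of the lower envelope of the lines y = a_i + i · x (there are 4 lines, with slopes 0, 1, ..., 3). Only the lines that attain the minimum somewhere contribute to roots; other lines are dominated. Here the surviving (envelope) indices are i = 3, i = 2, i = 1, i = 0.
Intersections between consecutive envelope lines give the roots: for adjacent envelope indices i < j the intersection is x = (a_i − a_j) / (j − i). Reading off the sorted break points: {-7, -5, 2}.
Verification: at each break x_0, at least two indices attain the minimum of min_i(a_i + i · x_0).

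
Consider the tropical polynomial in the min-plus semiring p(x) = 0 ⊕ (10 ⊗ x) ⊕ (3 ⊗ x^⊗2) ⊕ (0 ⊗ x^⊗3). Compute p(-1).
p(-1) = -3

A tropical monomial a ⊗ x^⊗i evaluates to a + i · x. Evaluating each term at x = -1:
  Term 0 contributes 0 + 0 · -1 = 0
  Term 1 contributes 10 + 1 · -1 = 9
  Term 2 contributes 3 + 2 · -1 = 1
  Term 3 contributes 0 + 3 · -1 = -3
p(-1) = ⊕ of these = min[0, 9, 1, -3] = -3.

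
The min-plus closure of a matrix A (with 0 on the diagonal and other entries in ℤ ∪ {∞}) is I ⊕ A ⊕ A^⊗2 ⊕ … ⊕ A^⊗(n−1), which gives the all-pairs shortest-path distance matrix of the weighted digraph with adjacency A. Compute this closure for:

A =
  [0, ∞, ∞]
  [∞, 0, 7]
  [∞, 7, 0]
Closure =
  [0, ∞, ∞]
  [∞, 0, 7]
  [∞, 7, 0]

This is the Floyd-Warshall all-pairs shortest-path computation. For each intermediate vertex k = 0, 1, …, 2, update dist[i][j] ← min(dist[i][j], dist[i][k] + dist[k][j]). The final matrix gives, for each (i, j), the minimum total weight of any directed path from i to j (possibly empty when i = j).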